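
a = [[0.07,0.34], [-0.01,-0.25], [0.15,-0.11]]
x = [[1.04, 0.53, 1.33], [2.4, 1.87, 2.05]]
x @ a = [[0.27, 0.07], [0.46, 0.12]]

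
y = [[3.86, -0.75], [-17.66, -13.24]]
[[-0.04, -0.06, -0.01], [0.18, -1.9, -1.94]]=y @[[-0.01, 0.01, 0.02], [-0.0, 0.13, 0.12]]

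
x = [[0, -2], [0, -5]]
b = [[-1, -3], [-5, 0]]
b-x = [[-1, -1], [-5, 5]]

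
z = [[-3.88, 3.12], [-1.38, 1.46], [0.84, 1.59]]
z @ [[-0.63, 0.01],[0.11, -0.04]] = [[2.79, -0.16],[1.03, -0.07],[-0.35, -0.06]]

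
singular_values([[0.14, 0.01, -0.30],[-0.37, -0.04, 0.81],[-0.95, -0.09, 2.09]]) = [2.49, 0.01, 0.0]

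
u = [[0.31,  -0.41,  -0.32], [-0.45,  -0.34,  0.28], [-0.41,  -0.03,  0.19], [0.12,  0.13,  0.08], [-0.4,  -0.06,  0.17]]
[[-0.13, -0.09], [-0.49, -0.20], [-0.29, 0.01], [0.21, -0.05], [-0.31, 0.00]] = u@[[0.83, -0.41], [0.65, 0.50], [0.38, -0.77]]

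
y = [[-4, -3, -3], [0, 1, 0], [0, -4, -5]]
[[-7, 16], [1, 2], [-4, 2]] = y @ [[1, -4], [1, 2], [0, -2]]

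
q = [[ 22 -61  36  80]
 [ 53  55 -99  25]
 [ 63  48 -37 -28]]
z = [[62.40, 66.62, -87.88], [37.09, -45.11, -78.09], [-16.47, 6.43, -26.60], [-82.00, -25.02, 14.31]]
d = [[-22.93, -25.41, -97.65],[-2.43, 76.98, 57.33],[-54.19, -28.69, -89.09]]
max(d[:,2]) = 57.33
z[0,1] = 66.62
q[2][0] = 63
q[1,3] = 25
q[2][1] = 48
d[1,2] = 57.33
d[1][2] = 57.33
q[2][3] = -28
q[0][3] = 80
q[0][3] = 80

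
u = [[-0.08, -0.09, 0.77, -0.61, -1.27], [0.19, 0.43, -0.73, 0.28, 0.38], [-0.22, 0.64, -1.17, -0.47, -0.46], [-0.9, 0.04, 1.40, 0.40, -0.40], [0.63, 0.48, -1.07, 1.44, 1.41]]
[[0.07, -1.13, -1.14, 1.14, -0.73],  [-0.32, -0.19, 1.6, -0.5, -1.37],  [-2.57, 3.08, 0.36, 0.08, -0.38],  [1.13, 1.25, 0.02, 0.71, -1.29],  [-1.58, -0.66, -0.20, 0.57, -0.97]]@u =[[-1.46, -1.53, 4.59, -0.42, -1.48],[-0.78, 0.29, -1.21, -2.78, -2.13],[0.4, 1.61, -4.13, 1.75, 3.70],[-1.31, -0.14, 2.31, -1.92, -3.07],[-1.08, -0.71, 1.34, -0.3, 0.25]]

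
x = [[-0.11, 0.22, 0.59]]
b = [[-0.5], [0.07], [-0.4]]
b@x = [[0.06, -0.11, -0.3],[-0.01, 0.02, 0.04],[0.04, -0.09, -0.24]]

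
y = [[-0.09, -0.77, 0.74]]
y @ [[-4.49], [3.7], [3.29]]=[[-0.01]]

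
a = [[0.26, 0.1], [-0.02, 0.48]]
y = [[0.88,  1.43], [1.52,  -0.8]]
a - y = [[-0.62, -1.33], [-1.54, 1.28]]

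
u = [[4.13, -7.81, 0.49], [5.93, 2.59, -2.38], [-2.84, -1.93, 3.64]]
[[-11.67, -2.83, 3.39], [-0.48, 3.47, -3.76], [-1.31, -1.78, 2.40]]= u @[[-0.69, 0.38, -0.34],[1.11, 0.57, -0.61],[-0.31, 0.11, 0.07]]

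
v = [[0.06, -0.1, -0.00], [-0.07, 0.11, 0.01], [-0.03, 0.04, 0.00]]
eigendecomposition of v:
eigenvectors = [[-0.63+0.00j, (-0.66+0j), -0.66-0.00j], [(0.73+0j), (-0.41+0.04j), (-0.41-0.04j)], [0.27+0.00j, -0.01-0.62j, -0.01+0.62j]]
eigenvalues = [(0.17+0j), (-0+0.01j), (-0-0.01j)]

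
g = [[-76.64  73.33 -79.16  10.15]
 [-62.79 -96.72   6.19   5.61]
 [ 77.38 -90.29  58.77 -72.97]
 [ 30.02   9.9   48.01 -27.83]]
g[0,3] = 10.15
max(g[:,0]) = 77.38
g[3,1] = 9.9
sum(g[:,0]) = -32.030000000000015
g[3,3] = -27.83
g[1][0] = -62.79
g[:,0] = [-76.64, -62.79, 77.38, 30.02]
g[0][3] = 10.15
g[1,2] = 6.19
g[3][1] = 9.9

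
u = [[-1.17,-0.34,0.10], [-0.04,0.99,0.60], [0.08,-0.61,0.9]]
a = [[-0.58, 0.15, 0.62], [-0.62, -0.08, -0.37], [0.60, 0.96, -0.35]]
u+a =[[-1.75, -0.19, 0.72], [-0.66, 0.91, 0.23], [0.68, 0.35, 0.55]]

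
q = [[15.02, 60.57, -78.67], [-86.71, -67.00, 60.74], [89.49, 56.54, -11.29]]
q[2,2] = -11.29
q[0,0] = 15.02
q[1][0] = -86.71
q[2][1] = 56.54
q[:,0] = [15.02, -86.71, 89.49]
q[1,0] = -86.71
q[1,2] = 60.74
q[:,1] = [60.57, -67.0, 56.54]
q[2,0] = 89.49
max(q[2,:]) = 89.49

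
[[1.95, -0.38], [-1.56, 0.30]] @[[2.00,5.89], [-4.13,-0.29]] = [[5.47,11.6], [-4.36,-9.28]]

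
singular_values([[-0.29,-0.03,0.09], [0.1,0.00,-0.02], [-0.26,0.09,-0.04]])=[0.41, 0.13, 0.0]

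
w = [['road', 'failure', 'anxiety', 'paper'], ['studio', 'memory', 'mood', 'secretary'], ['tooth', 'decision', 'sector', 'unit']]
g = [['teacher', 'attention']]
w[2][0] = 'tooth'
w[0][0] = 'road'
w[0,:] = ['road', 'failure', 'anxiety', 'paper']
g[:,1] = ['attention']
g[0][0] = 'teacher'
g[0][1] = 'attention'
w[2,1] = 'decision'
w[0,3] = 'paper'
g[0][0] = 'teacher'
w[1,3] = 'secretary'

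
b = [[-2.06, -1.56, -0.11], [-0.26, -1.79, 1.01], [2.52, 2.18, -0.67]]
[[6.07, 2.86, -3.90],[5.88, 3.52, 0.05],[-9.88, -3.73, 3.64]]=b @ [[-1.87, 0.38, 1.26], [-1.6, -2.30, 0.72], [2.50, -0.49, 1.65]]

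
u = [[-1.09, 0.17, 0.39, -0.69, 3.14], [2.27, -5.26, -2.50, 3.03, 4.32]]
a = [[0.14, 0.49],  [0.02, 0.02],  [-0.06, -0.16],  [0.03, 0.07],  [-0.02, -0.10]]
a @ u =[[0.96,-2.55,-1.17,1.39,2.56],[0.02,-0.1,-0.04,0.05,0.15],[-0.30,0.83,0.38,-0.44,-0.88],[0.13,-0.36,-0.16,0.19,0.40],[-0.21,0.52,0.24,-0.29,-0.49]]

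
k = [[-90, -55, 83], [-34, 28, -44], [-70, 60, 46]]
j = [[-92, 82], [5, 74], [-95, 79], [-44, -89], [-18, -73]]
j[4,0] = -18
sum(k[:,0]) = -194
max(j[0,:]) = 82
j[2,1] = 79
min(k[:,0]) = -90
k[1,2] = -44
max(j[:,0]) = 5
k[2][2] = 46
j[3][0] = -44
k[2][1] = 60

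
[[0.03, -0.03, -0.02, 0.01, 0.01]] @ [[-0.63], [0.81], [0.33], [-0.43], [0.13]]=[[-0.05]]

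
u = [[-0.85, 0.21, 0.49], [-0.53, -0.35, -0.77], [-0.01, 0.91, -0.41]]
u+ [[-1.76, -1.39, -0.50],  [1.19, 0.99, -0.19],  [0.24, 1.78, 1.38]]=[[-2.61, -1.18, -0.01], [0.66, 0.64, -0.96], [0.23, 2.69, 0.97]]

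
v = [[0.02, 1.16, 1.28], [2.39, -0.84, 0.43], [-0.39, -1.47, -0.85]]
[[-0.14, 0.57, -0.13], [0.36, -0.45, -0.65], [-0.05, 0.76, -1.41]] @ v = [[1.41, -0.45, 0.18], [-0.81, 1.75, 0.82], [2.37, 1.38, 1.46]]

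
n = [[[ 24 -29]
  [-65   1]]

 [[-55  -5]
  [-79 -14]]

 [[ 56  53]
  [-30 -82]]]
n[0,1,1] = 1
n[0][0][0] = 24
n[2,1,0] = -30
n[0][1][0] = -65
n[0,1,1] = 1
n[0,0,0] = 24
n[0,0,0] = 24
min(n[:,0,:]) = -55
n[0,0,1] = -29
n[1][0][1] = -5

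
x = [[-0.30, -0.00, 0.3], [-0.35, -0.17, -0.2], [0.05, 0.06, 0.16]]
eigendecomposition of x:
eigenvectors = [[0.56, 0.26, 0.35], [0.81, -0.94, -0.82], [-0.14, 0.24, 0.45]]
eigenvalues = [-0.38, -0.02, 0.09]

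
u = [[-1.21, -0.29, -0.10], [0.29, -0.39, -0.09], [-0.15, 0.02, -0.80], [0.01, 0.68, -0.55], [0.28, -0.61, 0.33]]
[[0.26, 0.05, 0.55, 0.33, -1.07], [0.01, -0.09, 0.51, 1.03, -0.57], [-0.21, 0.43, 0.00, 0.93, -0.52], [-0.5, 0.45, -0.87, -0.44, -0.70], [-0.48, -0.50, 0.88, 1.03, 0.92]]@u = [[-0.68, 0.79, -1.01], [-0.26, 1.09, -1.16], [0.24, 0.84, -0.70], [0.67, 0.08, 0.72], [0.57, 0.49, -0.87]]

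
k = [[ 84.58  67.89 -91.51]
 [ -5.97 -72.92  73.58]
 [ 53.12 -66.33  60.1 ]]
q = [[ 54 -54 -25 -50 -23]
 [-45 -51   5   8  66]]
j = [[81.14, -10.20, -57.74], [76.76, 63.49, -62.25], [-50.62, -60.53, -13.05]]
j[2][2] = -13.05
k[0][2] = -91.51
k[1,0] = -5.97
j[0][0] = 81.14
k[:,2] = [-91.51, 73.58, 60.1]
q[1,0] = -45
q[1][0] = -45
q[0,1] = -54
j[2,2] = -13.05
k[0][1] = 67.89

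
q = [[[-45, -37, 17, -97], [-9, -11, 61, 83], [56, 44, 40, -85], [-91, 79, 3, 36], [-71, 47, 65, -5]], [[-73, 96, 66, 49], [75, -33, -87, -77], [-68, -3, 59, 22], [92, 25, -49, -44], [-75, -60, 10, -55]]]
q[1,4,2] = 10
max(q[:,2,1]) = 44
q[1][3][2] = -49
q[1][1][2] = -87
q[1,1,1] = -33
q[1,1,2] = -87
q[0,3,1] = 79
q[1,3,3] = -44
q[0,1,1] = -11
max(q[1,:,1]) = 96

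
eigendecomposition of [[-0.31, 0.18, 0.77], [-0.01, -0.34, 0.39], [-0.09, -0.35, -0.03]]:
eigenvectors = [[-0.97+0.00j, (0.82+0j), (0.82-0j)],  [(0.23+0j), 0.35+0.10j, 0.35-0.10j],  [-0.02+0.00j, (0.06+0.44j), (0.06-0.44j)]]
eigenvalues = [(-0.34+0j), (-0.17+0.43j), (-0.17-0.43j)]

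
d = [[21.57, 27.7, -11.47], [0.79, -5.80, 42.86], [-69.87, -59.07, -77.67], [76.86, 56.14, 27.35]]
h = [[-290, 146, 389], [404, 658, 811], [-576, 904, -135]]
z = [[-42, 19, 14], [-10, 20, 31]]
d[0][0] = 21.57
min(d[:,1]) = -59.07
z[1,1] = 20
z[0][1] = 19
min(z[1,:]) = -10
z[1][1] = 20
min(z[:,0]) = -42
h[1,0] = 404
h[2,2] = -135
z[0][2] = 14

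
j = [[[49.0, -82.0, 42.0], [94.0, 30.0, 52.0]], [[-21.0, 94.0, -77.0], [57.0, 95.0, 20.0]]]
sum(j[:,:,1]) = 137.0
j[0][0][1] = -82.0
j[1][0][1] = 94.0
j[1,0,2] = -77.0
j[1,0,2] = -77.0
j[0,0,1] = -82.0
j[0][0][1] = -82.0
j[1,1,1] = 95.0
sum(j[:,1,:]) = 348.0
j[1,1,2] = 20.0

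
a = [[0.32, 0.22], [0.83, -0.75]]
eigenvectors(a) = [[0.83, -0.18], [0.56, 0.98]]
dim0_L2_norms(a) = [0.89, 0.78]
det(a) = -0.42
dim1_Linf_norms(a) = [0.32, 0.83]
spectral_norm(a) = 1.12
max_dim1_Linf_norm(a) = 0.83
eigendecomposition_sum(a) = [[0.42, 0.08], [0.28, 0.05]] + [[-0.10, 0.14], [0.55, -0.8]]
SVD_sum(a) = [[0.08,-0.07],[0.85,-0.72]] + [[0.24,0.29],[-0.02,-0.03]]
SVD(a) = [[-0.09,-1.00], [-1.00,0.09]] @ diag([1.1227287045500056, 0.3764043782681941]) @ [[-0.76, 0.65], [-0.65, -0.76]]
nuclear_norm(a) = 1.50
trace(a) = -0.43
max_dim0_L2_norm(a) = 0.89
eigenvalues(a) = [0.47, -0.9]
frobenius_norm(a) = 1.18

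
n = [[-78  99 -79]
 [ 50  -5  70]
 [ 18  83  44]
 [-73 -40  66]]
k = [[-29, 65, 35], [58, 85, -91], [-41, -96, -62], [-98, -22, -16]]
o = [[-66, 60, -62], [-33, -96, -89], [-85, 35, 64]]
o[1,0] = -33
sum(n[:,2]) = 101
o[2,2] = 64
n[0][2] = -79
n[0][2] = -79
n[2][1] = 83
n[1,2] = 70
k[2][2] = -62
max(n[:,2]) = 70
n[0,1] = 99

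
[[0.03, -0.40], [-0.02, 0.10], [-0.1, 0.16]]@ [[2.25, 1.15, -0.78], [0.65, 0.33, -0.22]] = [[-0.19, -0.10, 0.06], [0.02, 0.01, -0.01], [-0.12, -0.06, 0.04]]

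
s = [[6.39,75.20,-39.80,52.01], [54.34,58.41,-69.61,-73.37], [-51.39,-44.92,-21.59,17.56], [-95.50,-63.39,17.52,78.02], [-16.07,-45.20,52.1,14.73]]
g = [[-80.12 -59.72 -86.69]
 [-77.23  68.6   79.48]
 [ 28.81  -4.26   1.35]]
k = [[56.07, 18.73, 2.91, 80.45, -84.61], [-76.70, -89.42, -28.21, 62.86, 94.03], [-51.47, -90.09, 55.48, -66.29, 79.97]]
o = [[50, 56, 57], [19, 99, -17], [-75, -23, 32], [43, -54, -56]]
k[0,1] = 18.73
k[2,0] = -51.47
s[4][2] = 52.1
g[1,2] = 79.48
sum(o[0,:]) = 163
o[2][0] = -75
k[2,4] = 79.97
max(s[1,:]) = 58.41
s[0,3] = 52.01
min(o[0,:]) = 50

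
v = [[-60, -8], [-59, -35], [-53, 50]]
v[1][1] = -35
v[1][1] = -35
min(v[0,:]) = -60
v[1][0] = -59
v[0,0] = -60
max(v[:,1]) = 50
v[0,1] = -8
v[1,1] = -35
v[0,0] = -60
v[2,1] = 50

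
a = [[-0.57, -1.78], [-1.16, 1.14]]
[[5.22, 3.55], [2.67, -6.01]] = a @ [[-3.94, 2.45], [-1.67, -2.78]]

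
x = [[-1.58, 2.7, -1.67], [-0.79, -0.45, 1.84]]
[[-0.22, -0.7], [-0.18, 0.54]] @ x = [[0.9,-0.28,-0.92], [-0.14,-0.73,1.29]]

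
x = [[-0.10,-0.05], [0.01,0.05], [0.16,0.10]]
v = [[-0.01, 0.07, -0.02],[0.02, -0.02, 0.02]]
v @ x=[[-0.0, 0.00],  [0.0, 0.00]]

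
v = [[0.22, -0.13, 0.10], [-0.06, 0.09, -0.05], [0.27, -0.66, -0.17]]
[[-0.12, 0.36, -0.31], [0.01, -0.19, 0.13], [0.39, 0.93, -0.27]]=v@[[-0.61,0.48,-0.75], [-0.66,-1.4,0.36], [-0.70,0.70,-0.98]]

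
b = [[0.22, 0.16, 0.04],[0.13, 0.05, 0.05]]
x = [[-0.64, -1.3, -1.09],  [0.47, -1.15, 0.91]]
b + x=[[-0.42, -1.14, -1.05], [0.6, -1.1, 0.96]]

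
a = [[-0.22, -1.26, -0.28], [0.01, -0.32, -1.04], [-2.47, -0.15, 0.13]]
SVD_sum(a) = [[-0.38, -0.05, 0.01],[0.0, 0.0, -0.0],[-2.45, -0.34, 0.09]] + [[0.1, -0.93, -0.68], [0.08, -0.70, -0.51], [-0.02, 0.14, 0.1]] + [[0.05, -0.28, 0.39], [-0.07, 0.38, -0.53], [-0.01, 0.04, -0.06]]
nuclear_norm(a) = 4.77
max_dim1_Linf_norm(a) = 2.47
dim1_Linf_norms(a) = [1.26, 1.04, 2.47]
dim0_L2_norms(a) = [2.48, 1.31, 1.08]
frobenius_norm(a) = 3.01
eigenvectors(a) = [[0.52+0.00j,(-0.15-0.35j),-0.15+0.35j], [0.49+0.00j,-0.36+0.39j,-0.36-0.39j], [0.70+0.00j,0.76+0.00j,0.76-0.00j]]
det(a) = -2.97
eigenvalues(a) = [(-1.8+0j), (0.69+1.08j), (0.69-1.08j)]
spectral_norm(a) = 2.50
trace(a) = -0.41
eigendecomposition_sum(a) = [[-0.65+0.00j, -0.60+0.00j, (-0.42+0j)], [(-0.62+0j), (-0.57+0j), (-0.4+0j)], [-0.89+0.00j, -0.82+0.00j, (-0.57+0j)]] + [[(0.22+0.35j), -0.33-0.05j, 0.07-0.22j], [0.32-0.47j, 0.13+0.44j, -0.32+0.04j], [-0.79+0.13j, (0.33-0.56j), 0.35+0.30j]] + [[(0.22-0.35j), (-0.33+0.05j), (0.07+0.22j)], [0.32+0.47j, 0.13-0.44j, -0.32-0.04j], [-0.79-0.13j, (0.33+0.56j), 0.35-0.30j]]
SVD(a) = [[-0.15, 0.79, 0.59], [0.0, 0.6, -0.80], [-0.99, -0.12, -0.09]] @ diag([2.4994351296544735, 1.458849998431205, 0.814481868875174]) @ [[0.99, 0.14, -0.03], [0.09, -0.80, -0.59], [0.11, -0.58, 0.81]]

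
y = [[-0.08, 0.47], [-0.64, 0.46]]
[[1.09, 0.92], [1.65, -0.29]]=y@[[-1.05, 2.12], [2.13, 2.31]]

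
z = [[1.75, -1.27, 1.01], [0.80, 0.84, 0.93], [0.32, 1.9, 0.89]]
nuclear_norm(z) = 4.98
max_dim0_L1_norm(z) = 4.01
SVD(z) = [[0.44, 0.86, 0.27], [-0.39, 0.45, -0.80], [-0.81, 0.25, 0.53]] @ diag([2.513822970660453, 2.4680342625803955, 0.0009751456769143171]) @ [[0.08, -0.96, -0.26], [0.79, -0.10, 0.61], [-0.61, -0.25, 0.75]]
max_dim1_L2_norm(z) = 2.39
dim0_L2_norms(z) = [1.95, 2.43, 1.64]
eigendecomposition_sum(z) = [[0.29, 0.1, 0.27], [1.25, 0.42, 1.16], [1.73, 0.58, 1.61]] + [[1.46, -1.37, 0.74], [-0.45, 0.42, -0.23], [-1.41, 1.32, -0.72]] + [[-0.00,  0.0,  -0.00], [-0.0,  0.0,  -0.0], [0.00,  -0.00,  0.00]]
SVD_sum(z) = [[0.08, -1.06, -0.28], [-0.08, 0.95, 0.25], [-0.16, 1.96, 0.52]] + [[1.67, -0.21, 1.29], [0.88, -0.11, 0.68], [0.48, -0.06, 0.37]] + [[-0.00, -0.00, 0.0], [0.00, 0.0, -0.00], [-0.0, -0.0, 0.00]]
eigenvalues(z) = [2.31, 1.16, 0.0]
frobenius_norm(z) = 3.52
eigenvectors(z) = [[-0.13, -0.70, -0.61], [-0.58, 0.22, -0.25], [-0.80, 0.68, 0.75]]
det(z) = 0.01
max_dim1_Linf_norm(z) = 1.9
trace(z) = 3.48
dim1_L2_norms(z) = [2.39, 1.49, 2.12]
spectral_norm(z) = 2.51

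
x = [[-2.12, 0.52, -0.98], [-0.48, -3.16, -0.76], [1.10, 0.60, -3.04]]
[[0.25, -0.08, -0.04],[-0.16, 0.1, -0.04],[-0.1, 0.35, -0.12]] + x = [[-1.87, 0.44, -1.02], [-0.64, -3.06, -0.8], [1.0, 0.95, -3.16]]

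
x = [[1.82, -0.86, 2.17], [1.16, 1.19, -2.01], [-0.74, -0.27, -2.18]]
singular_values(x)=[3.94, 2.12, 0.95]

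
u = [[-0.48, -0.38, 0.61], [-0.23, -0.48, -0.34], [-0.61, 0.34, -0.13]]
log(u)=[[(-0.6+1.1j), -0.13+1.71j, (1.53-0.15j)], [(0.08+1.35j), (-0.1+2.09j), (-0.99-0.18j)], [(-1.43+0.34j), (1.16+0.53j), -0.27-0.05j]]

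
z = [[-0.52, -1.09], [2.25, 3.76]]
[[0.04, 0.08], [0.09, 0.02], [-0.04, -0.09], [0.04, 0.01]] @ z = [[0.16, 0.26], [-0.0, -0.02], [-0.18, -0.29], [0.0, -0.01]]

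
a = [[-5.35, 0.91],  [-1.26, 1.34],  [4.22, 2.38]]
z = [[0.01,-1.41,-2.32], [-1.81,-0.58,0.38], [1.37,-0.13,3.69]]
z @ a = [[-8.07, -7.40], [12.02, -1.52], [8.41, 9.85]]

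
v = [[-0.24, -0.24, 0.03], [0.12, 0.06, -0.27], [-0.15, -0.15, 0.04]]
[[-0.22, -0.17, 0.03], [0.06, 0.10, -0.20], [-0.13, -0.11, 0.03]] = v @ [[0.69, 0.23, 0.13], [0.23, 0.44, -0.16], [0.13, -0.16, 0.76]]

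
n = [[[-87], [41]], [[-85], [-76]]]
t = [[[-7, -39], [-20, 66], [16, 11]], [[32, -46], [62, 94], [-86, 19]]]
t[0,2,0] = 16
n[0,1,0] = 41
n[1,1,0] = -76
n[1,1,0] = -76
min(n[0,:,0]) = -87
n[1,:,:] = [[-85], [-76]]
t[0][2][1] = 11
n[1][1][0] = -76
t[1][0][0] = 32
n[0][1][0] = 41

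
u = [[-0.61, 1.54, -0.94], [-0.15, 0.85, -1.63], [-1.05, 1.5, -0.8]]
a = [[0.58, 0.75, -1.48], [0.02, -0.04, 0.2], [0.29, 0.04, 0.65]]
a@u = [[1.09, -0.69, -0.58],[-0.22, 0.30, -0.11],[-0.87, 1.46, -0.86]]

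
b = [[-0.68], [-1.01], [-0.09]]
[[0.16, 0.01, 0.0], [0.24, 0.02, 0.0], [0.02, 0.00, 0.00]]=b @ [[-0.24, -0.02, -0.00]]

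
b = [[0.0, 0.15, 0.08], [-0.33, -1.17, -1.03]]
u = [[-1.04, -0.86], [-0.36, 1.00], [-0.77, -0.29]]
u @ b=[[0.28,0.85,0.80], [-0.33,-1.22,-1.06], [0.10,0.22,0.24]]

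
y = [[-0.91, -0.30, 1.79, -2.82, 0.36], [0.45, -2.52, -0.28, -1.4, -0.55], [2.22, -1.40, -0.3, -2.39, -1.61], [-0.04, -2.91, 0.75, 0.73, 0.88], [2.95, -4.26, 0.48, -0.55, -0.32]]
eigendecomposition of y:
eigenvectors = [[(-0.33-0.4j), -0.33+0.40j, (-0.32+0j), -0.79+0.00j, 0.24+0.00j], [0.05-0.13j, (0.05+0.13j), 0.41+0.00j, (-0.43+0j), (0.07+0j)], [(-0.21-0.49j), -0.21+0.49j, (0.6+0j), 0.12+0.00j, (-0.45+0j)], [-0.16+0.31j, -0.16-0.31j, (0.04+0j), (-0.41+0j), -0.28+0.00j], [-0.55+0.00j, -0.55-0.00j, (0.61+0j), 0.08+0.00j, 0.81+0.00j]]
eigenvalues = [(1.81+1.9j), (1.81-1.9j), (-4.24+0j), (-2.84+0j), (0.13+0j)]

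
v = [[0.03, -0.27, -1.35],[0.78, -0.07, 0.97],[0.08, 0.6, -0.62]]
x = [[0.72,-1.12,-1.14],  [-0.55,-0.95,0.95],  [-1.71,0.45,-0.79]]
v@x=[[2.48,-0.38,0.78],[-1.06,-0.37,-1.72],[0.79,-0.94,0.97]]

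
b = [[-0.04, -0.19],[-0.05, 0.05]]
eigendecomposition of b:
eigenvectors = [[-0.95,0.78], [-0.31,-0.63]]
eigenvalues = [-0.1, 0.11]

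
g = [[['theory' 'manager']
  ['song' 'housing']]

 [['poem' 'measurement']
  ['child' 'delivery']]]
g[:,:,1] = [['manager', 'housing'], ['measurement', 'delivery']]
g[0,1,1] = 'housing'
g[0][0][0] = 'theory'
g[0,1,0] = 'song'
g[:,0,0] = ['theory', 'poem']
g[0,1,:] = ['song', 'housing']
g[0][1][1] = 'housing'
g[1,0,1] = 'measurement'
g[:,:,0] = [['theory', 'song'], ['poem', 'child']]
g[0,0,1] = 'manager'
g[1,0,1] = 'measurement'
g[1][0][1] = 'measurement'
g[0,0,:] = ['theory', 'manager']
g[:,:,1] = [['manager', 'housing'], ['measurement', 'delivery']]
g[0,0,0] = 'theory'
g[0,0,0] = 'theory'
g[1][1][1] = 'delivery'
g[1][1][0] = 'child'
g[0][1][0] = 'song'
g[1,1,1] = 'delivery'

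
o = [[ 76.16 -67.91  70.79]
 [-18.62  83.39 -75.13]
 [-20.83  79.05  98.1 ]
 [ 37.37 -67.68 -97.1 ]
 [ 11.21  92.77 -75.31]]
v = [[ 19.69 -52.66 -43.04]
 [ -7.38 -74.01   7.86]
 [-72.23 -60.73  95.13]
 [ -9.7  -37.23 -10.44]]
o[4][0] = 11.21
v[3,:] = [-9.7, -37.23, -10.44]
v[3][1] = -37.23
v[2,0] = -72.23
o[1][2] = -75.13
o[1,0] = -18.62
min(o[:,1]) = -67.91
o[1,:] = [-18.62, 83.39, -75.13]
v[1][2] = 7.86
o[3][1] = -67.68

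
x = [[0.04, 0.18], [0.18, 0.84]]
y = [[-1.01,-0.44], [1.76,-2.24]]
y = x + [[-1.05, -0.62],[1.58, -3.08]]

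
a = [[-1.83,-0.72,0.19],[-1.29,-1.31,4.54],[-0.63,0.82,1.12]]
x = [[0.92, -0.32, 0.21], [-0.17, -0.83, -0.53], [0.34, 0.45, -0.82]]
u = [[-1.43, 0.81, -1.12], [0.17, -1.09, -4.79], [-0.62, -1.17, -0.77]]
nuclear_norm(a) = 7.98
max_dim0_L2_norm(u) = 4.98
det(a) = 10.16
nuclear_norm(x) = 2.99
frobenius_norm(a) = 5.50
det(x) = 0.99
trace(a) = -2.02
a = u @ x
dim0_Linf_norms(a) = [1.83, 1.31, 4.54]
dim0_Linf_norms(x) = [0.92, 0.83, 0.82]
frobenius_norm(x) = 1.73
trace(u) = -3.29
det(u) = 10.31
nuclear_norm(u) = 8.01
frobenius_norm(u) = 5.52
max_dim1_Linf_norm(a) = 4.54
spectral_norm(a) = 5.08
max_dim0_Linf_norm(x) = 0.92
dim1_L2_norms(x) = [1.0, 1.0, 1.0]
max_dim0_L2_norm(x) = 1.0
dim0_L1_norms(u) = [2.22, 3.07, 6.68]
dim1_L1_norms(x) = [1.45, 1.53, 1.61]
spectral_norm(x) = 1.00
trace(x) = -0.73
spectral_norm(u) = 5.10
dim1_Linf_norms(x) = [0.92, 0.83, 0.82]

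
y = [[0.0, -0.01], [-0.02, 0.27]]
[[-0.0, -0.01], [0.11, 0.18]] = y@[[0.02,0.93], [0.42,0.72]]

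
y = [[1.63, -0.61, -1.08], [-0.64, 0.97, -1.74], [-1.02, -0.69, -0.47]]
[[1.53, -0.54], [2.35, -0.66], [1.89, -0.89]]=y @ [[-0.49, 0.25],[-0.88, 0.52],[-1.66, 0.58]]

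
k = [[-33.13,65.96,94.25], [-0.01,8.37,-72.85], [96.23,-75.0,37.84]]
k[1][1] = 8.37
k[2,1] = -75.0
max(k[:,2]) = 94.25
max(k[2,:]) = 96.23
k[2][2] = 37.84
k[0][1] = 65.96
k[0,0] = -33.13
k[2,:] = [96.23, -75.0, 37.84]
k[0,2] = 94.25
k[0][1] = 65.96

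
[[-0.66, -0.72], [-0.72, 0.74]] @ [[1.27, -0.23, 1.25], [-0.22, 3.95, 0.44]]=[[-0.68, -2.69, -1.14], [-1.08, 3.09, -0.57]]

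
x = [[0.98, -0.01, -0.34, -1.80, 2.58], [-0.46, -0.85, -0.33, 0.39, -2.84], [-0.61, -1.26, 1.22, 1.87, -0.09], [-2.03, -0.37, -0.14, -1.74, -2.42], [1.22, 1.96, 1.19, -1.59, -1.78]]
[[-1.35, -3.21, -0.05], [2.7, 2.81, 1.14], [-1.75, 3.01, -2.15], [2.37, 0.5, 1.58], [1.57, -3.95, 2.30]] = x@ [[0.27,  -0.42,  0.32], [0.05,  -1.03,  0.34], [-0.86,  -0.43,  -0.5], [-0.30,  1.04,  -0.52], [-0.95,  -0.42,  -0.57]]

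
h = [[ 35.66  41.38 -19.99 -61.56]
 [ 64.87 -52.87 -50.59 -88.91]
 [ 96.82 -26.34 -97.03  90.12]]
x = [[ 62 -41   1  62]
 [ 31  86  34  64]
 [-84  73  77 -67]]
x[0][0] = 62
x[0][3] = 62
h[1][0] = 64.87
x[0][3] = 62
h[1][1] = -52.87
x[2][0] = -84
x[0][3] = 62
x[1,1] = 86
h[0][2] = -19.99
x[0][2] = 1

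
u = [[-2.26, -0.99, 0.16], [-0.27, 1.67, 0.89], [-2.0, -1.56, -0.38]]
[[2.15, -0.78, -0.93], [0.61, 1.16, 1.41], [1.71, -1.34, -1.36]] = u @[[-0.95, 0.30, -0.03], [0.05, 0.25, 0.97], [0.30, 0.92, -0.25]]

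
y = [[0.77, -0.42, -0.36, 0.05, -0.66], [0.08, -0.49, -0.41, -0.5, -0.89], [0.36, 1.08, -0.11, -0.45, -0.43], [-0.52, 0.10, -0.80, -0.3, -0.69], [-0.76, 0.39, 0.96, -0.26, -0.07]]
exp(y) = [[2.2, -0.92, -0.79, 0.44, -0.63],  [0.37, 0.23, -0.49, -0.10, -0.48],  [0.96, 0.42, 0.50, -0.37, -0.72],  [-0.74, -0.23, -0.74, 0.97, -0.19],  [-0.65, 0.85, 1.01, -0.59, 0.80]]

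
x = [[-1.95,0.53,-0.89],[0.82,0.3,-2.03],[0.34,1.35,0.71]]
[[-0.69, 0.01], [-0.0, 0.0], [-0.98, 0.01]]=x@ [[0.17, -0.0], [-0.75, 0.01], [-0.04, 0.0]]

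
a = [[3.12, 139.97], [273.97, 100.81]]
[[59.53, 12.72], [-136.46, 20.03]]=a @ [[-0.66,0.04], [0.44,0.09]]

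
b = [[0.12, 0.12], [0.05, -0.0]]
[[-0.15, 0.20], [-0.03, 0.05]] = b@[[-0.6, 1.05], [-0.67, 0.64]]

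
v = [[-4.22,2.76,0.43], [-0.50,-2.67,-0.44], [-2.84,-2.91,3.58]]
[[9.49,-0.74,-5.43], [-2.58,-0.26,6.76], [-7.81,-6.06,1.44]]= v @ [[-1.43,0.22,-0.32], [1.57,0.27,-2.2], [-2.04,-1.30,-1.64]]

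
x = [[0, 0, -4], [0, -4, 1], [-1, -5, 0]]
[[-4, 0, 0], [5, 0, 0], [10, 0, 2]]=x@ [[-5, 0, -2], [-1, 0, 0], [1, 0, 0]]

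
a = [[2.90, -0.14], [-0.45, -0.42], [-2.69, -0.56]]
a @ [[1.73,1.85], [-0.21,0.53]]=[[5.05,  5.29], [-0.69,  -1.06], [-4.54,  -5.27]]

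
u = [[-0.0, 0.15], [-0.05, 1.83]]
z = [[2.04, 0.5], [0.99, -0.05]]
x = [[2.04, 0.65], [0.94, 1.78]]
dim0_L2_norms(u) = [0.05, 1.84]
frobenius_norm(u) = 1.84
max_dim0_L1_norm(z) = 3.03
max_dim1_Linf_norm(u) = 1.83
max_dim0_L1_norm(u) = 1.98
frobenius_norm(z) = 2.32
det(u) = 0.01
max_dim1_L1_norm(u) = 1.88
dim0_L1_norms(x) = [2.98, 2.43]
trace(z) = 1.99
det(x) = 3.02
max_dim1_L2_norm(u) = 1.83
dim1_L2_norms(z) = [2.1, 0.99]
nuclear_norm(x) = 3.83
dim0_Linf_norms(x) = [2.04, 1.78]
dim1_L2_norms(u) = [0.15, 1.83]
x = z + u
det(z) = -0.60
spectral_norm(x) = 2.72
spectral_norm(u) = 1.84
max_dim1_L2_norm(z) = 2.1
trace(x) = 3.82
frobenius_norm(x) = 2.94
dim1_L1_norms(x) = [2.69, 2.72]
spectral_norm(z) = 2.31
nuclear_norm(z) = 2.57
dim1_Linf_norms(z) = [2.04, 0.99]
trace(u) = 1.83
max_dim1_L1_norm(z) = 2.54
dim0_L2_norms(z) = [2.27, 0.5]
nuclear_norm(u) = 1.84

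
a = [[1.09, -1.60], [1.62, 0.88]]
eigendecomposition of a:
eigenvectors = [[(0.05+0.7j),(0.05-0.7j)], [0.71+0.00j,(0.71-0j)]]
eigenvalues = [(0.99+1.61j), (0.99-1.61j)]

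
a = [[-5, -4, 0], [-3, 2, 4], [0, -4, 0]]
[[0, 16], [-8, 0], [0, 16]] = a @ [[0, 0], [0, -4], [-2, 2]]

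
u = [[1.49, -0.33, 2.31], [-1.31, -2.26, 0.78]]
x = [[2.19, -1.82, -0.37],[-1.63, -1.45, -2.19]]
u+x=[[3.68, -2.15, 1.94], [-2.94, -3.71, -1.41]]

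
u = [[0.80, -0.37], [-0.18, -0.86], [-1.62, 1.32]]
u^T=[[0.8, -0.18, -1.62], [-0.37, -0.86, 1.32]]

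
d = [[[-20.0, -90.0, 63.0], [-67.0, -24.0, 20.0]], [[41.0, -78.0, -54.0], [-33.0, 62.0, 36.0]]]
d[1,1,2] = 36.0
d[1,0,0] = 41.0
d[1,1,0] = -33.0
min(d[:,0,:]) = -90.0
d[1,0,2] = -54.0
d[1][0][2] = -54.0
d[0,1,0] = -67.0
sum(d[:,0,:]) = -138.0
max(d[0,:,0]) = -20.0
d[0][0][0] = -20.0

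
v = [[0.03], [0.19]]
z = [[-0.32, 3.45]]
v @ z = [[-0.01, 0.10], [-0.06, 0.66]]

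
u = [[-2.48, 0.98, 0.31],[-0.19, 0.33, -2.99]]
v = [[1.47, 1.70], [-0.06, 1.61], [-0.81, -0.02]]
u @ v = [[-3.96, -2.64], [2.12, 0.27]]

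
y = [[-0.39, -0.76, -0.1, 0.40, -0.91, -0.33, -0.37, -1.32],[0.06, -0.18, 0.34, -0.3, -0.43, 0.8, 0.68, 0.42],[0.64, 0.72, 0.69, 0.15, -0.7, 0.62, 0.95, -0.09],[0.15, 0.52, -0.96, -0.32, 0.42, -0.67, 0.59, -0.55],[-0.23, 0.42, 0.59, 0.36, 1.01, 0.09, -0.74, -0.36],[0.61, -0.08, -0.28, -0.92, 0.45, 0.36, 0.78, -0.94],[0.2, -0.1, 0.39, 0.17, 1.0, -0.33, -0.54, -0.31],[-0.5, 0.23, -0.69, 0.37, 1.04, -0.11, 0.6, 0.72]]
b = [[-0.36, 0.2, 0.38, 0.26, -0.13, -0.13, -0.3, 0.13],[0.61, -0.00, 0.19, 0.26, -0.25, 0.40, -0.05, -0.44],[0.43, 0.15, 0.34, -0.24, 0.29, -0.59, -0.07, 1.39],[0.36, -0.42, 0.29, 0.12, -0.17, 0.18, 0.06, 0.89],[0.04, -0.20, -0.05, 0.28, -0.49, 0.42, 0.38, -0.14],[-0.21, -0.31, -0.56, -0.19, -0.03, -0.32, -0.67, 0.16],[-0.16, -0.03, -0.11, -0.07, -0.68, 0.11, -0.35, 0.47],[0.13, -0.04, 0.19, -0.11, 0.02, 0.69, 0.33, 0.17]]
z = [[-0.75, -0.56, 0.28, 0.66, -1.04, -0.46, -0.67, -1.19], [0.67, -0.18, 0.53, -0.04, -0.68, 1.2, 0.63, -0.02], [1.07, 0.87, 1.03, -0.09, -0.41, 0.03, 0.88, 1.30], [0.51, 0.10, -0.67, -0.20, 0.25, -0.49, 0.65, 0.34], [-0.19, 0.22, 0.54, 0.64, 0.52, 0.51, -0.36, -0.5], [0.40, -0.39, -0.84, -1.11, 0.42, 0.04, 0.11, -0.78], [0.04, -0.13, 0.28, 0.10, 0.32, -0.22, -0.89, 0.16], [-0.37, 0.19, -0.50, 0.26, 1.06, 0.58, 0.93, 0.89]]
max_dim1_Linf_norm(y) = 1.32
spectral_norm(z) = 3.19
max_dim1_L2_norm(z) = 2.37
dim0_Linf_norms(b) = [0.61, 0.42, 0.56, 0.28, 0.68, 0.69, 0.67, 1.39]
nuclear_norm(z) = 11.56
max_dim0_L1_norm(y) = 5.96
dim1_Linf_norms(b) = [0.38, 0.61, 1.39, 0.89, 0.49, 0.67, 0.68, 0.69]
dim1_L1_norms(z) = [5.61, 3.95, 5.68, 3.21, 3.48, 4.09, 2.14, 4.78]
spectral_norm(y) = 2.51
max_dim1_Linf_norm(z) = 1.3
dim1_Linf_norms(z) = [1.19, 1.2, 1.3, 0.67, 0.64, 1.11, 0.89, 1.06]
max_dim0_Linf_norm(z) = 1.3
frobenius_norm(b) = 2.96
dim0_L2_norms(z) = [1.66, 1.17, 1.79, 1.48, 1.86, 1.59, 1.96, 2.21]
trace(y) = 1.35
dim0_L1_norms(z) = [4.0, 2.64, 4.67, 3.1, 4.7, 3.53, 5.12, 5.18]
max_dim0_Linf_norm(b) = 1.39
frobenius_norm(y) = 4.62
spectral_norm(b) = 1.96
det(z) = 1.32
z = y + b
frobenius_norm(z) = 4.92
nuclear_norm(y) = 11.23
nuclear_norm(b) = 6.96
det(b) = 0.02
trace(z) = 0.46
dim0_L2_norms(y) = [1.14, 1.28, 1.61, 1.23, 2.23, 1.36, 1.91, 1.96]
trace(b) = -0.89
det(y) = -1.09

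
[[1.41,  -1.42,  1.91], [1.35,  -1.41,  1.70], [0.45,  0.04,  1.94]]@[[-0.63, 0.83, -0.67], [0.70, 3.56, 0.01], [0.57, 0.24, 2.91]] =[[-0.79, -3.43, 4.6], [-0.87, -3.49, 4.03], [0.85, 0.98, 5.34]]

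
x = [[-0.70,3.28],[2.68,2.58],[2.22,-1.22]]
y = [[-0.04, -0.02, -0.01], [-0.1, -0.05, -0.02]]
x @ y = [[-0.30, -0.15, -0.06], [-0.37, -0.18, -0.08], [0.03, 0.02, 0.00]]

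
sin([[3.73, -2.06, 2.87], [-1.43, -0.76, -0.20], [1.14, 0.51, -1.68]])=[[-0.94, 0.12, -0.17],  [0.06, -0.78, -0.03],  [-0.08, -0.09, -0.66]]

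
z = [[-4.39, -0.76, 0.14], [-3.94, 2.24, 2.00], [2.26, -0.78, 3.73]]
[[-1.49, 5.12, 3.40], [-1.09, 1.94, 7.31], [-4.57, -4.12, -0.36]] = z@[[0.16, -1.09, -0.93], [0.82, -0.55, 1.02], [-1.15, -0.56, 0.68]]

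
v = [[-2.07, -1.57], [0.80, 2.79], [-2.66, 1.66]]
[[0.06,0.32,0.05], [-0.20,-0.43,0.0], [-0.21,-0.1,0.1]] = v@[[0.03, -0.05, -0.03], [-0.08, -0.14, 0.01]]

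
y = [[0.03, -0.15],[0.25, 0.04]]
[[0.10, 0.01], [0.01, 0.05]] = y @ [[0.15,  0.19],[-0.64,  -0.06]]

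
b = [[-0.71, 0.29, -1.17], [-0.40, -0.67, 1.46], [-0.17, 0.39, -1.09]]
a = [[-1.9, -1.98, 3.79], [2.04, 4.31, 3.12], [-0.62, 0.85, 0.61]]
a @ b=[[1.5, 2.25, -4.8], [-3.7, -1.08, 0.50], [-0.00, -0.51, 1.3]]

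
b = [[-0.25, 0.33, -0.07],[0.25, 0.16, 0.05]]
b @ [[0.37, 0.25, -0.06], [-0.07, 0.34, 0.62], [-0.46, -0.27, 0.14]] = [[-0.08, 0.07, 0.21], [0.06, 0.10, 0.09]]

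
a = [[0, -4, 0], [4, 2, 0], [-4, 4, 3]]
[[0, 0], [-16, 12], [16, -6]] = a @ [[-4, 3], [0, 0], [0, 2]]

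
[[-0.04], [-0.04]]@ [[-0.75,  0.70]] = [[0.03, -0.03], [0.03, -0.03]]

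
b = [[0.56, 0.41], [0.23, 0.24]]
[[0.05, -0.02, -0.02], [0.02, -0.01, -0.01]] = b @ [[0.05, -0.02, -0.02], [0.05, -0.02, -0.02]]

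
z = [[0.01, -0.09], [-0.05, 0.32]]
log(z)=[[-5.37+3.01j, (-1.19+0.84j)], [(-0.66+0.47j), (-1.28+0.13j)]]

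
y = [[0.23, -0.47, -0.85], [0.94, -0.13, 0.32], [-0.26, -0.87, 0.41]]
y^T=[[0.23, 0.94, -0.26], [-0.47, -0.13, -0.87], [-0.85, 0.32, 0.41]]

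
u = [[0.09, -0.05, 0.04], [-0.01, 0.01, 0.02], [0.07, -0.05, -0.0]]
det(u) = 0.000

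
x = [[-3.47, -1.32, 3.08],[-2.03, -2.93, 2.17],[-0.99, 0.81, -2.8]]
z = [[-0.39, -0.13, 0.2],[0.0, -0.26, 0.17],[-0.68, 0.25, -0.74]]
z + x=[[-3.86,-1.45,3.28], [-2.03,-3.19,2.34], [-1.67,1.06,-3.54]]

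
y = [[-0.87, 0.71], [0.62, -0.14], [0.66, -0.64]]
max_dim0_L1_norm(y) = 2.15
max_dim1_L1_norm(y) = 1.58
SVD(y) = [[-0.72, -0.15], [0.37, -0.91], [0.59, 0.39]] @ diag([1.5578981376025725, 0.28836330011711886]) @ [[0.8, -0.60], [-0.6, -0.8]]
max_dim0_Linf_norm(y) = 0.87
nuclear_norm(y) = 1.85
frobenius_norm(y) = 1.58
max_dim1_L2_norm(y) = 1.12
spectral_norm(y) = 1.56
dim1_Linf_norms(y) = [0.87, 0.62, 0.66]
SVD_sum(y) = [[-0.9,  0.68], [0.46,  -0.35], [0.73,  -0.55]] + [[0.03, 0.03], [0.16, 0.21], [-0.07, -0.09]]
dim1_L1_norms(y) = [1.58, 0.76, 1.3]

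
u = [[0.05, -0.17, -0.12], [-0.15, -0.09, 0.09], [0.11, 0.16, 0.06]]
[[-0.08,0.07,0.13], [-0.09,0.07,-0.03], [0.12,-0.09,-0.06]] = u @ [[0.26, -0.1, 0.28], [0.58, -0.51, -0.47], [-0.02, 0.07, -0.32]]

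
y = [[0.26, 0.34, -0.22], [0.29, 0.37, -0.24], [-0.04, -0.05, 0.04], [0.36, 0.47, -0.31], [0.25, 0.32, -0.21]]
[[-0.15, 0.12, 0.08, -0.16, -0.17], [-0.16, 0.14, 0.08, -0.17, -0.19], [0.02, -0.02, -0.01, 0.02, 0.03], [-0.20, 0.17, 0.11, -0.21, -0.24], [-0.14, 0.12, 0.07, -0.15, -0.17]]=y@[[-0.25,0.34,0.1,-0.38,-0.37], [-0.22,0.06,0.15,-0.12,-0.19], [0.03,-0.07,-0.00,0.07,0.06]]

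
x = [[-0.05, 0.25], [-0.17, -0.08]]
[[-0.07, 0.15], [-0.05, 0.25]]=x @ [[0.4, -1.61], [-0.20, 0.26]]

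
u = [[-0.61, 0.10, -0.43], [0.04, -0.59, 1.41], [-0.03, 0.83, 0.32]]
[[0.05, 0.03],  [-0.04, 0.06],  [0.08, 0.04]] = u@[[-0.08,-0.08], [0.09,0.02], [0.01,0.05]]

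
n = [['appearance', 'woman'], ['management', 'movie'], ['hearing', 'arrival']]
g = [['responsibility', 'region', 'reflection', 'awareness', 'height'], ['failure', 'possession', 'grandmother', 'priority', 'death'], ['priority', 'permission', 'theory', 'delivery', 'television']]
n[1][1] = 'movie'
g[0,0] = 'responsibility'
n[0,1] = 'woman'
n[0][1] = 'woman'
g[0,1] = 'region'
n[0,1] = 'woman'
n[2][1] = 'arrival'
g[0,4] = 'height'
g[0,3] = 'awareness'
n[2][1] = 'arrival'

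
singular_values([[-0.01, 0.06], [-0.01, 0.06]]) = [0.09, 0.0]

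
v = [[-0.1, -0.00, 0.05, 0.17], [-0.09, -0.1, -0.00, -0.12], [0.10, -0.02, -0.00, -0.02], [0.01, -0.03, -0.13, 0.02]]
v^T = [[-0.10, -0.09, 0.10, 0.01],[-0.0, -0.10, -0.02, -0.03],[0.05, -0.0, -0.00, -0.13],[0.17, -0.12, -0.02, 0.02]]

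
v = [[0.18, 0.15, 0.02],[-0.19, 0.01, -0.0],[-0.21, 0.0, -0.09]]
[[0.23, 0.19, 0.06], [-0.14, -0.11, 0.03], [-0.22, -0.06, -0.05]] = v @ [[0.79, 0.59, -0.11], [0.52, 0.64, 0.43], [0.63, -0.71, 0.8]]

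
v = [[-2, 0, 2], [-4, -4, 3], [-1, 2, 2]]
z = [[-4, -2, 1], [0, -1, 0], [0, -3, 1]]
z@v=[[15, 10, -12], [4, 4, -3], [11, 14, -7]]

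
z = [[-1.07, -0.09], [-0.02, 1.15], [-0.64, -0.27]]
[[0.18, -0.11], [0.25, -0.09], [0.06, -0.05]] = z@[[-0.19, 0.11], [0.21, -0.08]]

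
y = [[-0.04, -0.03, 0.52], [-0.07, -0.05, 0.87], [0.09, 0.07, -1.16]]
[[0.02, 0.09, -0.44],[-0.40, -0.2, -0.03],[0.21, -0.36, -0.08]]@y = [[-0.05, -0.04, 0.6], [0.03, 0.02, -0.35], [0.01, 0.01, -0.11]]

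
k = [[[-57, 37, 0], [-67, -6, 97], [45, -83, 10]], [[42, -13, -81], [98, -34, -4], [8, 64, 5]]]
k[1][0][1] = -13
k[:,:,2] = [[0, 97, 10], [-81, -4, 5]]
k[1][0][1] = -13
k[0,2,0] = 45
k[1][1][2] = -4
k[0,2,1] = -83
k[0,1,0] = -67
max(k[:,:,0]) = 98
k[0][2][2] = 10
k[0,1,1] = -6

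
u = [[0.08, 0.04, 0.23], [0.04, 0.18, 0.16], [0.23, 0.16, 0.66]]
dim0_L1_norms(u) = [0.35, 0.38, 1.05]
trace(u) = 0.92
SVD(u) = [[-0.31, 0.18, -0.93], [-0.26, -0.96, -0.10], [-0.91, 0.21, 0.35]] @ diag([0.7847663481580593, 0.13689058900415446, 0.0016569371622136317]) @ [[-0.31, -0.26, -0.91], [0.18, -0.96, 0.21], [0.93, 0.10, -0.35]]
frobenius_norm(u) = 0.80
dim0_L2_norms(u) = [0.25, 0.24, 0.72]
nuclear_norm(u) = 0.92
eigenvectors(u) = [[0.31, 0.93, 0.18],[0.26, 0.10, -0.96],[0.91, -0.35, 0.21]]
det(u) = -0.00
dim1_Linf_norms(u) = [0.23, 0.18, 0.66]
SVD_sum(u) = [[0.08, 0.06, 0.22], [0.06, 0.05, 0.19], [0.22, 0.19, 0.65]] + [[0.0, -0.02, 0.01], [-0.02, 0.13, -0.03], [0.01, -0.03, 0.01]] + [[-0.00, -0.0, 0.0], [-0.0, -0.0, 0.00], [0.00, 0.0, -0.0]]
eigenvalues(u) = [0.78, -0.0, 0.14]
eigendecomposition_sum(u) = [[0.08,0.06,0.22],[0.06,0.05,0.19],[0.22,0.19,0.65]] + [[-0.00, -0.0, 0.0], [-0.0, -0.00, 0.0], [0.00, 0.0, -0.00]] + [[0.00,  -0.02,  0.01], [-0.02,  0.13,  -0.03], [0.01,  -0.03,  0.01]]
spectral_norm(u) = 0.78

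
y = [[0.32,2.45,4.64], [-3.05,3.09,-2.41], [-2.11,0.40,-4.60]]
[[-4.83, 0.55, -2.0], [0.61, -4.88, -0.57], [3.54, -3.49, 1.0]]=y@[[-0.34, 0.49, 0.80],[-0.66, -0.73, 0.16],[-0.67, 0.47, -0.57]]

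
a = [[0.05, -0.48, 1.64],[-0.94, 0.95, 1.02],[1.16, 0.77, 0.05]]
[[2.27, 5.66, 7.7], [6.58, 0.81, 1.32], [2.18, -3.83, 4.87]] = a @ [[-0.64, -1.3, 3.85], [3.64, -3.18, 0.22], [2.47, 2.56, 4.64]]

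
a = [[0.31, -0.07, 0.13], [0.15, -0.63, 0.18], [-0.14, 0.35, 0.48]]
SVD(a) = [[-0.2, 0.33, -0.92], [-0.8, 0.49, 0.35], [0.57, 0.8, 0.16]] @ diag([0.7688843482205935, 0.5245082189937691, 0.27551404187332806]) @ [[-0.34, 0.93, 0.14], [0.12, -0.10, 0.99], [-0.93, -0.35, 0.08]]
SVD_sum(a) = [[0.05, -0.14, -0.02],[0.21, -0.57, -0.08],[-0.15, 0.41, 0.06]] + [[0.02, -0.02, 0.17], [0.03, -0.03, 0.26], [0.05, -0.04, 0.42]] + [[0.24, 0.09, -0.02], [-0.09, -0.03, 0.01], [-0.04, -0.02, 0.00]]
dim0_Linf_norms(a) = [0.31, 0.63, 0.48]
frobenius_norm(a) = 0.97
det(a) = -0.11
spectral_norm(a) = 0.77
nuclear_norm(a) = 1.57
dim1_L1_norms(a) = [0.51, 0.96, 0.97]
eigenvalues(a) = [-0.67, 0.35, 0.47]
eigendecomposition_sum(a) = [[0.01, -0.07, 0.01], [0.11, -0.65, 0.09], [-0.03, 0.19, -0.03]] + [[0.54, -0.15, -0.33], [0.13, -0.04, -0.08], [0.24, -0.07, -0.15]] + [[-0.24, 0.16, 0.45], [-0.09, 0.06, 0.17], [-0.35, 0.23, 0.65]]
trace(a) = 0.16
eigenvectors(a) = [[-0.11, -0.89, 0.55],[-0.95, -0.21, 0.21],[0.28, -0.4, 0.81]]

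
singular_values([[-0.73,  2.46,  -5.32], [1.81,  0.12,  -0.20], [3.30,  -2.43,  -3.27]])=[6.42, 4.78, 1.27]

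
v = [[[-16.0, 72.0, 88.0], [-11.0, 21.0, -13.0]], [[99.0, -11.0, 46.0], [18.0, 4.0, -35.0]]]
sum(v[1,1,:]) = -13.0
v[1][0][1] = -11.0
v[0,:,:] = [[-16.0, 72.0, 88.0], [-11.0, 21.0, -13.0]]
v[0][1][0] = -11.0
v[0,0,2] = 88.0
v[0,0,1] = 72.0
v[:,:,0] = [[-16.0, -11.0], [99.0, 18.0]]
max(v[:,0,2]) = 88.0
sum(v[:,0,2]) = 134.0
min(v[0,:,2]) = -13.0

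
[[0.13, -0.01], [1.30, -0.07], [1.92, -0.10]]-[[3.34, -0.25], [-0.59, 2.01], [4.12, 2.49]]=[[-3.21, 0.24], [1.89, -2.08], [-2.20, -2.59]]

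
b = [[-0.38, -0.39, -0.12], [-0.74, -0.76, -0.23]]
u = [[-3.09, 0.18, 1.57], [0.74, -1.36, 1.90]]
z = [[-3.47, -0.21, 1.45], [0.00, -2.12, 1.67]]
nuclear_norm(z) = 6.40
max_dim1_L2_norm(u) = 3.47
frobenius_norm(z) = 4.63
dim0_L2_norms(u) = [3.18, 1.37, 2.46]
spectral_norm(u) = 3.48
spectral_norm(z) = 3.90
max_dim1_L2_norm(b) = 1.09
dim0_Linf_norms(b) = [0.74, 0.76, 0.23]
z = b + u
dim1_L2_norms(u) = [3.47, 2.45]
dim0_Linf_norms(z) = [3.47, 2.12, 1.67]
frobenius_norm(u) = 4.25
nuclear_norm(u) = 5.92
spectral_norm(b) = 1.22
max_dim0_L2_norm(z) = 3.47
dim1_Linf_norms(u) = [3.09, 1.9]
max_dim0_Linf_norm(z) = 3.47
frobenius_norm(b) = 1.22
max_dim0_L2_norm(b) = 0.85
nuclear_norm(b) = 1.22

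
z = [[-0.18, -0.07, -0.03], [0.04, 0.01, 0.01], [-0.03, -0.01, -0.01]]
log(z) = [[-1.58+3.14j, (1.53+0j), (0.9-0j)], [(-0.74+0j), -5.53+3.14j, (-0.8+0j)], [(0.58-0j), -0.16+0.00j, (-5.32+3.14j)]]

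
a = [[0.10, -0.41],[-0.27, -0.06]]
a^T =[[0.1, -0.27], [-0.41, -0.06]]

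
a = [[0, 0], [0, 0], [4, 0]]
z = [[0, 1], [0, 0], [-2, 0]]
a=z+[[0, -1], [0, 0], [6, 0]]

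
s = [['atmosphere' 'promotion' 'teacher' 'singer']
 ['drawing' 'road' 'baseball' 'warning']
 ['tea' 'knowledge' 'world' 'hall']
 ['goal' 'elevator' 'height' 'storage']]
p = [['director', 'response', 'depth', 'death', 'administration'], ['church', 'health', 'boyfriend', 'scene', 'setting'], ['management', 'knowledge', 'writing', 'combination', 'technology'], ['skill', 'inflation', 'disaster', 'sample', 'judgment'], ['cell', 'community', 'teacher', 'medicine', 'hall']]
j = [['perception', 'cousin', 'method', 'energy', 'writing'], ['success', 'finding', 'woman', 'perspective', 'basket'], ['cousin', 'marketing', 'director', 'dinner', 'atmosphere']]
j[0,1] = 'cousin'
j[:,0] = ['perception', 'success', 'cousin']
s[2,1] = 'knowledge'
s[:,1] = ['promotion', 'road', 'knowledge', 'elevator']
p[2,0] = 'management'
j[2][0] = 'cousin'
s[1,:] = ['drawing', 'road', 'baseball', 'warning']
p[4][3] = 'medicine'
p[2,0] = 'management'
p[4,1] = 'community'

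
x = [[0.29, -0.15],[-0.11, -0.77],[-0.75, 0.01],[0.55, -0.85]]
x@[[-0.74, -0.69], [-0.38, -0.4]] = [[-0.16, -0.14], [0.37, 0.38], [0.55, 0.51], [-0.08, -0.04]]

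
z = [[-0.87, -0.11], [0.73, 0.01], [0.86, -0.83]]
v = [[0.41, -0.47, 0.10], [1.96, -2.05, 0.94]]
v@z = [[-0.61,  -0.13],[-2.39,  -1.02]]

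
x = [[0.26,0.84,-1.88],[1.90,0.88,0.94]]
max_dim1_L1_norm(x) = 3.72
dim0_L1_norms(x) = [2.16, 1.72, 2.82]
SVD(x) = [[-0.41, 0.91],[0.91, 0.41]] @ diag([2.3464773597386506, 2.017335866987432]) @ [[0.69,0.20,0.69], [0.50,0.56,-0.66]]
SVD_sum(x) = [[-0.66, -0.19, -0.66],  [1.49, 0.42, 1.48]] + [[0.92, 1.03, -1.22], [0.41, 0.46, -0.54]]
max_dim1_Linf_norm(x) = 1.9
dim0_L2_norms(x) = [1.92, 1.22, 2.1]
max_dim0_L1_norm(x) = 2.82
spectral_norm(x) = 2.35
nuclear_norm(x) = 4.36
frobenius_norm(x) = 3.09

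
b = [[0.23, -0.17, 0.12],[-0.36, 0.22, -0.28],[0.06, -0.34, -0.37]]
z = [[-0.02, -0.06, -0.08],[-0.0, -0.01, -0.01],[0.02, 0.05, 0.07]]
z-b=[[-0.25, 0.11, -0.2], [0.36, -0.23, 0.27], [-0.04, 0.39, 0.44]]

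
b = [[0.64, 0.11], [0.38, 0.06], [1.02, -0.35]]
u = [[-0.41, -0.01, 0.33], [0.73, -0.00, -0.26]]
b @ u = [[-0.18, -0.01, 0.18], [-0.11, -0.0, 0.11], [-0.67, -0.01, 0.43]]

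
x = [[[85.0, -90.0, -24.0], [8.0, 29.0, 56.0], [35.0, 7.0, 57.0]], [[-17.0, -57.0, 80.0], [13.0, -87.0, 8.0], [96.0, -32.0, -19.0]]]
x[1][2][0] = 96.0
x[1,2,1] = -32.0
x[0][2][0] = 35.0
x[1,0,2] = 80.0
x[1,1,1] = -87.0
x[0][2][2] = 57.0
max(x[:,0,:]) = 85.0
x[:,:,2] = [[-24.0, 56.0, 57.0], [80.0, 8.0, -19.0]]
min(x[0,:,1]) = -90.0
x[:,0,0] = [85.0, -17.0]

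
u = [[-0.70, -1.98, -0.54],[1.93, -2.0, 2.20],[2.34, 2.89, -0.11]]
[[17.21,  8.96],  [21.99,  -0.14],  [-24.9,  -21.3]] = u@[[0.79, -5.15], [-9.22, -3.14], [0.92, 1.60]]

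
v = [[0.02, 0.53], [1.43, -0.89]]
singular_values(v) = [1.71, 0.45]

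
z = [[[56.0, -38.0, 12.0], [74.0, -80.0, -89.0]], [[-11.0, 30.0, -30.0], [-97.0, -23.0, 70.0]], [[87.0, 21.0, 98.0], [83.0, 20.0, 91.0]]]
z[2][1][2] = 91.0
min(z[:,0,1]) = -38.0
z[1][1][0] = -97.0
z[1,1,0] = -97.0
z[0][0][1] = -38.0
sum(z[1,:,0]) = -108.0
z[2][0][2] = 98.0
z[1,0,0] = -11.0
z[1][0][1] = 30.0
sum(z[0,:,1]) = -118.0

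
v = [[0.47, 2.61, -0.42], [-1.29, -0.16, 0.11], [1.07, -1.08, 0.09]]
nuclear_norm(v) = 4.60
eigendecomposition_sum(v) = [[(0.23+0.94j), (1.3-0.19j), -0.21-0.03j], [-0.65+0.01j, -0.08+0.87j, 0.05-0.13j], [(0.53-0.45j), (-0.54-0.79j), (0.04+0.15j)]] + [[0.23-0.94j, 1.30+0.19j, (-0.21+0.03j)], [-0.65-0.01j, -0.08-0.87j, (0.05+0.13j)], [0.53+0.45j, -0.54+0.79j, (0.04-0.15j)]] + [[0.00+0.00j,0.00+0.00j,-0j], [0j,0.00+0.00j,-0j], [0.00+0.00j,0j,0.00-0.00j]]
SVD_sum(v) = [[0.16, 2.63, -0.40], [-0.02, -0.25, 0.04], [-0.06, -1.0, 0.15]] + [[0.31, -0.02, -0.02], [-1.27, 0.09, 0.07], [1.13, -0.08, -0.06]] + [[0.0, 0.0, 0.0], [0.0, 0.0, 0.00], [0.00, 0.0, 0.00]]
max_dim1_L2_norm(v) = 2.69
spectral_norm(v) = 2.86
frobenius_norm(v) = 3.35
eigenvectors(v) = [[-0.71+0.00j, -0.71-0.00j, 0.07+0.00j], [0.11-0.46j, 0.11+0.46j, 0.15+0.00j], [0.23+0.46j, 0.23-0.46j, 0.99+0.00j]]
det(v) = 0.00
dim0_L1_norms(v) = [2.83, 3.85, 0.62]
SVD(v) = [[-0.93, 0.18, 0.32], [0.09, -0.74, 0.67], [0.35, 0.65, 0.67]] @ diag([2.864663455234865, 1.7390523529869781, 0.00044923524122448443]) @ [[-0.06, -0.99, 0.15], [1.0, -0.07, -0.06], [0.07, 0.15, 0.99]]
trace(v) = 0.40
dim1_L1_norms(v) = [3.5, 1.56, 2.24]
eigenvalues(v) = [(0.2+1.96j), (0.2-1.96j), 0j]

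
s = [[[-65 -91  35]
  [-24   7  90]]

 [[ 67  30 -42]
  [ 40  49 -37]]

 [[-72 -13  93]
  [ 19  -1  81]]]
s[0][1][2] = 90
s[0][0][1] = -91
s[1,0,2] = -42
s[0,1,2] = 90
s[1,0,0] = 67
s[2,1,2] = 81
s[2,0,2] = 93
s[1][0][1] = 30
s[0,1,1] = 7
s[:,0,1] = [-91, 30, -13]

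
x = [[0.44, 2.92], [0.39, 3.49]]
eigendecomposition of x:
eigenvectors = [[-0.99, -0.65], [0.11, -0.76]]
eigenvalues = [0.1, 3.83]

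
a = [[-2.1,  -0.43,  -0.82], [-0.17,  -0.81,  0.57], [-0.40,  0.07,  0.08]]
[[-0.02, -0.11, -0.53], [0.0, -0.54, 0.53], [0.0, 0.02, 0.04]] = a@[[0.00, 0.01, 0.02], [0.01, 0.54, -0.17], [0.02, -0.17, 0.69]]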